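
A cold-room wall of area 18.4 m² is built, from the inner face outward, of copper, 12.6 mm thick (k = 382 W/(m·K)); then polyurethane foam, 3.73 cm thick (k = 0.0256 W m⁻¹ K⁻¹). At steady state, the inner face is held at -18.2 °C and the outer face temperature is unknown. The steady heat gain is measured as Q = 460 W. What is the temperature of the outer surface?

T_out = 18.2 °C

Series resistances:
  R_copper = L/(kA) = 0.0126/(382·18.4) = 1.793×10^-6 K/W
  R_polyurethane foam = L/(kA) = 0.0373/(0.0256·18.4) = 0.07919 K/W
ΣR = 0.07919 K/W
ΔT = Q·ΣR = 460 × 0.07919 = 36.43 K
Heat flows inward, so T_out = T_in + ΔT = -18.2 + 36.43 = 18.2 °C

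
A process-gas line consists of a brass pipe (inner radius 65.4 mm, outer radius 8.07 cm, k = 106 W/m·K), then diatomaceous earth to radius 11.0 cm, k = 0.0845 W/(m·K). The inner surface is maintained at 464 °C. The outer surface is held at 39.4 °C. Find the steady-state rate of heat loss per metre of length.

Series thermal resistances, inner to outer:
  R'_brass = ln(0.0807/0.0654)/(2πk) = 0.2102/(2π·106) = 3.156×10^-4 m·K/W
  R'_diatomaceous earth = ln(0.110/0.0807)/(2πk) = 0.3097/(2π·0.0845) = 0.5834 m·K/W
ΣR = 3.156×10^-4 + 0.5834 = 0.5837 m·K/W
Q' = ΔT/ΣR = (464 °C − 39.4 °C)/0.5837 = 727 W/m

Q' = 727 W/m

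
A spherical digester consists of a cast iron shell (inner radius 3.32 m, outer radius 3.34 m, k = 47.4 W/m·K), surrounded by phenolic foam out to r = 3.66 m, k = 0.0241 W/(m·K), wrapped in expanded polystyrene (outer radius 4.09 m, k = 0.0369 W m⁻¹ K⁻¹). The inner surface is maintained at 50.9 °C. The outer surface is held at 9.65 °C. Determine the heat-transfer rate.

Q = 278 W

Series thermal resistances, inner to outer:
  R_cast iron = (1/3.32 − 1/3.34)/(4πk) = 0.001804/(4π·47.4) = 3.028×10^-6 K/W
  R_phenolic foam = (1/3.34 − 1/3.66)/(4πk) = 0.02618/(4π·0.0241) = 0.08644 K/W
  R_expanded polystyrene = (1/3.66 − 1/4.09)/(4πk) = 0.02873/(4π·0.0369) = 0.06195 K/W
ΣR = 3.028×10^-6 + 0.08644 + 0.06195 = 0.1484 K/W
Q = ΔT/ΣR = (50.9 °C − 9.65 °C)/0.1484 = 278 W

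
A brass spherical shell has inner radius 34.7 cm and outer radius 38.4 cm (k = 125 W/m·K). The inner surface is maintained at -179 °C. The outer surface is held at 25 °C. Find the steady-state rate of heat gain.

Q = 4πk·ΔT/(1/r₁ − 1/r₂) = 4π × 125 × 204 / (1/0.347 − 1/0.384) = 1.15×10^6 W

Q = 1150 kW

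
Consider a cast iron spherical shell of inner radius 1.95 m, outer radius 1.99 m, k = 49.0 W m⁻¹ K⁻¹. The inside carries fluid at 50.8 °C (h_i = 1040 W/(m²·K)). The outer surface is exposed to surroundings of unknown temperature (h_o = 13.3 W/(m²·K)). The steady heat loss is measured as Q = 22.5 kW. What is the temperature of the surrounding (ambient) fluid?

T_out = 16.0 °C

Series resistances:
  R_conv,in = 1/(4πr²h) = 1/(4π·1.95²·1040) = 2.012×10^-5 K/W
  R_cast iron = (1/1.95 − 1/1.99)/(4πk) = 0.01031/(4π·49.0) = 1.674×10^-5 K/W
  R_conv,out = 1/(4πr²h) = 1/(4π·1.99²·13.3) = 0.001511 K/W
ΣR = 0.001548 K/W
ΔT = Q·ΣR = 22500 × 0.001548 = 34.83 K
Heat flows outward, so T_out = T_in − ΔT = 50.8 − 34.83 = 16.0 °C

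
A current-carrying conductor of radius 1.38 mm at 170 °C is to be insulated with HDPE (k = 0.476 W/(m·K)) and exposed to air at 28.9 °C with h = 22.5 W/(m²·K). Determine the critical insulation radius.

r_cr = 2.12 cm

For a cylinder, r_cr = k_ins/h = 0.476/22.5 = 0.0212 m = 2.12 cm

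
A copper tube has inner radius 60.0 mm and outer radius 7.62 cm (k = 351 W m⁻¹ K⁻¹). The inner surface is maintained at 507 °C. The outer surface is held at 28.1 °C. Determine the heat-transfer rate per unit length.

Q' = 2πk·ΔT/ln(r₂/r₁) = 2π × 351 × 478.9 / ln(0.0762/0.0600) = 4.42×10^6 W/m

Q' = 4.42×10^6 W/m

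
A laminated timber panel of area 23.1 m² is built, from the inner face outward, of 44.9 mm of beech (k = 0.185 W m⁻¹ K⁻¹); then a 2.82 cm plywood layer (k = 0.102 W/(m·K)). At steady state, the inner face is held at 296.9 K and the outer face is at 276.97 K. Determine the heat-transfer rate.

Q = 887 W

Series thermal resistances, inner to outer:
  R_beech = L/(kA) = 0.0449/(0.185·23.1) = 0.01051 K/W
  R_plywood = L/(kA) = 0.0282/(0.102·23.1) = 0.01197 K/W
ΣR = 0.01051 + 0.01197 = 0.02248 K/W
Q = ΔT/ΣR = (296.9 K − 276.97 K)/0.02248 = 887 W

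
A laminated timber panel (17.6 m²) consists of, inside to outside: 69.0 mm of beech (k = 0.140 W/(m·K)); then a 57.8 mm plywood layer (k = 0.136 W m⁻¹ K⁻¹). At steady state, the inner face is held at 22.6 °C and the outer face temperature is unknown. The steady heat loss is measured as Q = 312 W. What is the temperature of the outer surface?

Sum the resistances:
  R_beech = L/(kA) = 0.0690/(0.140·17.6) = 0.02800 K/W
  R_plywood = L/(kA) = 0.0578/(0.136·17.6) = 0.02415 K/W
ΣR = 0.05215 K/W
ΔT = Q·ΣR = 312 × 0.05215 = 16.27 K
Heat flows outward, so T_out = T_in − ΔT = 22.6 − 16.27 = 6.33 °C

T_out = 6.33 °C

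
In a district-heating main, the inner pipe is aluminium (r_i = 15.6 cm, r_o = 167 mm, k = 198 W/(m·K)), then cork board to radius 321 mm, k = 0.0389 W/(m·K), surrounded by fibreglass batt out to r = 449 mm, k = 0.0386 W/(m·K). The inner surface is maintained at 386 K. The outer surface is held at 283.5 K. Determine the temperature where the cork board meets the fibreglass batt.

Resistance network (inner→outer):
  R'_aluminium = ln(0.167/0.156)/(2πk) = 0.06814/(2π·198) = 5.477×10^-5 m·K/W
  R'_cork board = ln(0.321/0.167)/(2πk) = 0.6534/(2π·0.0389) = 2.674 m·K/W
  R'_fibreglass batt = ln(0.449/0.321)/(2πk) = 0.3356/(2π·0.0386) = 1.384 m·K/W
ΣR = 5.477×10^-5 + 2.674 + 1.384 = 4.058 m·K/W
Q' = ΔT/ΣR = (386 K − 283.5 K)/4.058 = 25.26 W/m
From the inner boundary to the cork board/fibreglass batt interface, ΣR_partial = 2.674 m·K/W.
T_interface = T_in − Q'·ΣR_partial = 386 K − (25.26)(2.674) = 318.5 K

T = 318.5 K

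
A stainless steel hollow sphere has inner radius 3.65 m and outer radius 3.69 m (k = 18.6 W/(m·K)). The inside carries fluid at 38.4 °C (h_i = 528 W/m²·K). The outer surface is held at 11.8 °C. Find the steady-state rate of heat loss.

Q = 1110 kW

Treat each layer as a resistance in series:
  R_conv,in = 1/(4πr²h) = 1/(4π·3.65²·528) = 1.131×10^-5 K/W
  R_stainless steel = (1/3.65 − 1/3.69)/(4πk) = 0.002970/(4π·18.6) = 1.271×10^-5 K/W
ΣR = 1.131×10^-5 + 1.271×10^-5 = 2.402×10^-5 K/W
Q = ΔT/ΣR = (38.4 °C − 11.8 °C)/2.402×10^-5 = 1.11×10^6 W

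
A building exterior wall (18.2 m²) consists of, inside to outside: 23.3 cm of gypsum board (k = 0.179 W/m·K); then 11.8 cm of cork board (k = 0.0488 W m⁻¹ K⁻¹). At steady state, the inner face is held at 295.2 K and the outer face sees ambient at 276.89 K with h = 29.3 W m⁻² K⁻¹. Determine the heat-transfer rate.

Series thermal resistances, inner to outer:
  R_gypsum board = L/(kA) = 0.233/(0.179·18.2) = 0.07152 K/W
  R_cork board = L/(kA) = 0.118/(0.0488·18.2) = 0.1329 K/W
  R_conv,out = 1/(hA) = 1/(29.3·18.2) = 0.001875 K/W
ΣR = 0.07152 + 0.1329 + 0.001875 = 0.2063 K/W
Q = ΔT/ΣR = (295.2 K − 276.89 K)/0.2063 = 88.8 W

Q = 88.8 W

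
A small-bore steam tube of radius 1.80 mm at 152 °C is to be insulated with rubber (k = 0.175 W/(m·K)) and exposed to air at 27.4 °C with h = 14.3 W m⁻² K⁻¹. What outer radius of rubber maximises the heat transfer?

r_cr = 1.22 cm

For a cylinder, r_cr = k_ins/h = 0.175/14.3 = 0.0122 m = 1.22 cm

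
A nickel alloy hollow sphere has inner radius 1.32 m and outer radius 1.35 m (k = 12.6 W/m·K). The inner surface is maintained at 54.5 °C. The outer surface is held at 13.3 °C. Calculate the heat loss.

Q = 387 kW

Q = 4πk·ΔT/(1/r₁ − 1/r₂) = 4π × 12.6 × 41.2 / (1/1.32 − 1/1.35) = 3.87×10^5 W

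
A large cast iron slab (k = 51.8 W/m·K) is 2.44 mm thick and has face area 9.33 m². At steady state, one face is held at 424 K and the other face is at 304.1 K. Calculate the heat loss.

Q = 2.37×10^7 W

Q = kA·ΔT/L = 51.8 × 9.33 × |424 K − 304.1 K| / 0.00244 = 2.37×10^7 W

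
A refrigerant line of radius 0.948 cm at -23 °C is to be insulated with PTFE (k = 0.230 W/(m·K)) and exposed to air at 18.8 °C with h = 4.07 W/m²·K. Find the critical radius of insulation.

r_cr = 5.65 cm

For a cylinder, r_cr = k_ins/h = 0.230/4.07 = 0.0565 m = 5.65 cm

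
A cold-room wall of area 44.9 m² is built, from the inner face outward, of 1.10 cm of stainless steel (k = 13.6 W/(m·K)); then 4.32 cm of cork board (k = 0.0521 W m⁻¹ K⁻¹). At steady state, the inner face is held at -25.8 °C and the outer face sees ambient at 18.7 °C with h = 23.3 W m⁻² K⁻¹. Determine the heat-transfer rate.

Treat each layer as a resistance in series:
  R_stainless steel = L/(kA) = 0.0110/(13.6·44.9) = 1.801×10^-5 K/W
  R_cork board = L/(kA) = 0.0432/(0.0521·44.9) = 0.01847 K/W
  R_conv,out = 1/(hA) = 1/(23.3·44.9) = 9.559×10^-4 K/W
ΣR = 1.801×10^-5 + 0.01847 + 9.559×10^-4 = 0.01944 K/W
Q = ΔT/ΣR = (-25.8 °C − 18.7 °C)/0.01944 = -2290 W
(Negative Q ⇒ heat flows inward; heat gain = 2290 W.)

Q = 2.29 kW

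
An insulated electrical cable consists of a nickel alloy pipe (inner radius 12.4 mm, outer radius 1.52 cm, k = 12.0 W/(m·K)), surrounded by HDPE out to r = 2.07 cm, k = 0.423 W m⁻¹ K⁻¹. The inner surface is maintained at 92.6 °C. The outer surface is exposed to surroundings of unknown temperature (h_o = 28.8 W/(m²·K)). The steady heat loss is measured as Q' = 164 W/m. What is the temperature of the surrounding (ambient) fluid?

Series resistances:
  R'_nickel alloy = ln(0.0152/0.0124)/(2πk) = 0.2036/(2π·12.0) = 0.002700 m·K/W
  R'_HDPE = ln(0.0207/0.0152)/(2πk) = 0.3088/(2π·0.423) = 0.1162 m·K/W
  R'_conv,out = 1/(2πr h) = 1/(2π·0.0207·28.8) = 0.2670 m·K/W
ΣR = 0.3859 m·K/W
ΔT = Q'·ΣR = 164 × 0.3859 = 63.29 K
Heat flows outward, so T_out = T_in − ΔT = 92.6 − 63.29 = 29.3 °C

T_out = 29.3 °C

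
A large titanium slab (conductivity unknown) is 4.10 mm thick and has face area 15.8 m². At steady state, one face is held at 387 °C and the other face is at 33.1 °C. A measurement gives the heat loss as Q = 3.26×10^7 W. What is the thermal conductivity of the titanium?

ΣR = ΔT/Q = |387 − 33.1|/3.26×10^7 = 1.086×10^-5 K/W
L/(kA) = 1.086×10^-5 ⇒ k = 0.00410/(1.086×10^-5·15.8) = 23.9 W/m·K

k = 23.9 W/m·K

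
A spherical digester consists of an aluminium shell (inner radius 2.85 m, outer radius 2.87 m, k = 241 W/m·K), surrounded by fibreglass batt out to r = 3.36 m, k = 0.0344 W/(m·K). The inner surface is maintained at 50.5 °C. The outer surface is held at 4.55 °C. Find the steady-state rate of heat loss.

Series thermal resistances, inner to outer:
  R_aluminium = (1/2.85 − 1/2.87)/(4πk) = 0.002445/(4π·241) = 8.074×10^-7 K/W
  R_fibreglass batt = (1/2.87 − 1/3.36)/(4πk) = 0.05081/(4π·0.0344) = 0.1175 K/W
ΣR = 8.074×10^-7 + 0.1175 = 0.1175 K/W
Q = ΔT/ΣR = (50.5 °C − 4.55 °C)/0.1175 = 391 W

Q = 391 W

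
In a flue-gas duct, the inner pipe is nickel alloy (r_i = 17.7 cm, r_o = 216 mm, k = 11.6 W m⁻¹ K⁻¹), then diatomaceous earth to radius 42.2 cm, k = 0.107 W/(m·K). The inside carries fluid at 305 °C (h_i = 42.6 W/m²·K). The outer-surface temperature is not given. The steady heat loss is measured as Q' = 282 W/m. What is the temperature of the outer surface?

T_out = 17.4 °C

Sum the resistances:
  R'_conv,in = 1/(2πr h) = 1/(2π·0.177·42.6) = 0.02111 m·K/W
  R'_nickel alloy = ln(0.216/0.177)/(2πk) = 0.1991/(2π·11.6) = 0.002732 m·K/W
  R'_diatomaceous earth = ln(0.422/0.216)/(2πk) = 0.6697/(2π·0.107) = 0.9962 m·K/W
ΣR = 1.020 m·K/W
ΔT = Q'·ΣR = 282 × 1.020 = 287.6 K
Heat flows outward, so T_out = T_in − ΔT = 305 − 287.6 = 17.4 °C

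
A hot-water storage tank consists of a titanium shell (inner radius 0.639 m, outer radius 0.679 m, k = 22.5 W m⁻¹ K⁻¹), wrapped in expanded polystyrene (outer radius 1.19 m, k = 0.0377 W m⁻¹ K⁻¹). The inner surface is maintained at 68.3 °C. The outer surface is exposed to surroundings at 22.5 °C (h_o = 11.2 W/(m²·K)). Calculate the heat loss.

Q = 34.2 W

Series thermal resistances, inner to outer:
  R_titanium = (1/0.639 − 1/0.679)/(4πk) = 0.09219/(4π·22.5) = 3.261×10^-4 K/W
  R_expanded polystyrene = (1/0.679 − 1/1.19)/(4πk) = 0.6324/(4π·0.0377) = 1.335 K/W
  R_conv,out = 1/(4πr²h) = 1/(4π·1.19²·11.2) = 0.005017 K/W
ΣR = 3.261×10^-4 + 1.335 + 0.005017 = 1.340 K/W
Q = ΔT/ΣR = (68.3 °C − 22.5 °C)/1.340 = 34.2 W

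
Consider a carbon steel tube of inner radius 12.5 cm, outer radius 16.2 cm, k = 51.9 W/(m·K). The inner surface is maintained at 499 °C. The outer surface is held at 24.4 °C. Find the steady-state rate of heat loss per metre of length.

Q' = 2πk·ΔT/ln(r₂/r₁) = 2π × 51.9 × 474.6 / ln(0.162/0.125) = 5.97×10^5 W/m

Q' = 597 kW/m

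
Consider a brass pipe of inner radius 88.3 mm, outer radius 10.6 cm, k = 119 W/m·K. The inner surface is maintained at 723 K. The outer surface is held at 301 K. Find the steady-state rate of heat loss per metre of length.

Q' = 2πk·ΔT/ln(r₂/r₁) = 2π × 119 × 422 / ln(0.106/0.0883) = 1.73×10^6 W/m

Q' = 1730 kW/m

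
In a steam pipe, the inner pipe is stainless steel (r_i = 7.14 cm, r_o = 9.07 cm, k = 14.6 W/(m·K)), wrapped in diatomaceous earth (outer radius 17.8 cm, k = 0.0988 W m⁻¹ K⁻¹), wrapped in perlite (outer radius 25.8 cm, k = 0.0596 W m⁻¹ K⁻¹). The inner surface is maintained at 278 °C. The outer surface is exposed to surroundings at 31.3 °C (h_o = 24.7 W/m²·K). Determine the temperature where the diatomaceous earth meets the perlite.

Series thermal resistances, inner to outer:
  R'_stainless steel = ln(0.0907/0.0714)/(2πk) = 0.2393/(2π·14.6) = 0.002608 m·K/W
  R'_diatomaceous earth = ln(0.178/0.0907)/(2πk) = 0.6742/(2π·0.0988) = 1.086 m·K/W
  R'_perlite = ln(0.258/0.178)/(2πk) = 0.3712/(2π·0.0596) = 0.9912 m·K/W
  R'_conv,out = 1/(2πr h) = 1/(2π·0.258·24.7) = 0.02497 m·K/W
ΣR = 0.002608 + 1.086 + 0.9912 + 0.02497 = 2.105 m·K/W
Q' = ΔT/ΣR = (278 °C − 31.3 °C)/2.105 = 117.2 W/m
From the inner boundary to the diatomaceous earth/perlite interface, ΣR_partial = 1.089 m·K/W.
T_interface = T_in − Q'·ΣR_partial = 278 °C − (117.2)(1.089) = 150 °C

T = 150 °C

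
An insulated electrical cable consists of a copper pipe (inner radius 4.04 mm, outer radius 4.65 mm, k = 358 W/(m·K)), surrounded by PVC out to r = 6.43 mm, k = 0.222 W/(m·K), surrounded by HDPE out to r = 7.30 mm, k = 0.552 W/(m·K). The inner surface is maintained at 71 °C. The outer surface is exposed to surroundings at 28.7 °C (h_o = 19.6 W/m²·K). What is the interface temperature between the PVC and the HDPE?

Treat each layer as a resistance in series:
  R'_copper = ln(0.00465/0.00404)/(2πk) = 0.1406/(2π·358) = 6.252×10^-5 m·K/W
  R'_PVC = ln(0.00643/0.00465)/(2πk) = 0.3241/(2π·0.222) = 0.2324 m·K/W
  R'_HDPE = ln(0.00730/0.00643)/(2πk) = 0.1269/(2π·0.552) = 0.03659 m·K/W
  R'_conv,out = 1/(2πr h) = 1/(2π·0.00730·19.6) = 1.112 m·K/W
ΣR = 6.252×10^-5 + 0.2324 + 0.03659 + 1.112 = 1.381 m·K/W
Q' = ΔT/ΣR = (71 °C − 28.7 °C)/1.381 = 30.63 W/m
From the inner boundary to the PVC/HDPE interface, ΣR_partial = 0.2325 m·K/W.
T_interface = T_in − Q'·ΣR_partial = 71 °C − (30.63)(0.2325) = 63.9 °C

T = 63.9 °C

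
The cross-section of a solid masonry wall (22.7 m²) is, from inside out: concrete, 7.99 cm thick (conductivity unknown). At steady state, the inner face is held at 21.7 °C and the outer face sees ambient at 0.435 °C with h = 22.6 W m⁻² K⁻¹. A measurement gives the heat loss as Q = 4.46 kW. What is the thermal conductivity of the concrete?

k = 1.25 W/m·K

ΣR = ΔT/Q = |21.7 − 0.435|/4460 = 0.004768 K/W
Known resistances:
  R_conv,out = 1/(hA) = 1/(22.6·22.7) = 0.001949 K/W
R_concrete = ΣR − ΣR_known = 0.004768 − 0.001949 = 0.002819 K/W
L/(kA) = 0.002819 ⇒ k = 0.0799/(0.002819·22.7) = 1.25 W/m·K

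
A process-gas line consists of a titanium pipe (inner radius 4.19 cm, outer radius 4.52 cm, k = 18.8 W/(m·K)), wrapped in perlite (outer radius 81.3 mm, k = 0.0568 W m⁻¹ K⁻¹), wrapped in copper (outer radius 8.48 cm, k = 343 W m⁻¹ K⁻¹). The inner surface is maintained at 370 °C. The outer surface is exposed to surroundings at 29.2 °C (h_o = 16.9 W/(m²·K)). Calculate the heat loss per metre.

Q' = 194 W/m

Resistance network (inner→outer):
  R'_titanium = ln(0.0452/0.0419)/(2πk) = 0.07581/(2π·18.8) = 6.418×10^-4 m·K/W
  R'_perlite = ln(0.0813/0.0452)/(2πk) = 0.5870/(2π·0.0568) = 1.645 m·K/W
  R'_copper = ln(0.0848/0.0813)/(2πk) = 0.04215/(2π·343) = 1.956×10^-5 m·K/W
  R'_conv,out = 1/(2πr h) = 1/(2π·0.0848·16.9) = 0.1111 m·K/W
ΣR = 6.418×10^-4 + 1.645 + 1.956×10^-5 + 0.1111 = 1.757 m·K/W
Q' = ΔT/ΣR = (370 °C − 29.2 °C)/1.757 = 194 W/m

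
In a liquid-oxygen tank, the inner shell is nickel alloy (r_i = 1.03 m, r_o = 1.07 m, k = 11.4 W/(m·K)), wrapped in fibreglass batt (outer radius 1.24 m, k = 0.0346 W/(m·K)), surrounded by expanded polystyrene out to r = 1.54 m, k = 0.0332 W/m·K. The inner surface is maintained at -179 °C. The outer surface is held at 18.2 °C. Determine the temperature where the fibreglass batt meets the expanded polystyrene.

Treat each layer as a resistance in series:
  R_nickel alloy = (1/1.03 − 1/1.07)/(4πk) = 0.03629/(4π·11.4) = 2.534×10^-4 K/W
  R_fibreglass batt = (1/1.07 − 1/1.24)/(4πk) = 0.1281/(4π·0.0346) = 0.2947 K/W
  R_expanded polystyrene = (1/1.24 − 1/1.54)/(4πk) = 0.1571/(4π·0.0332) = 0.3766 K/W
ΣR = 2.534×10^-4 + 0.2947 + 0.3766 = 0.6716 K/W
Q = ΔT/ΣR = (-179 °C − 18.2 °C)/0.6716 = -293.6 W
From the inner boundary to the fibreglass batt/expanded polystyrene interface, ΣR_partial = 0.2950 K/W.
T_interface = T_in − Q·ΣR_partial = -179 °C − (-293.6)(0.2950) = -92.4 °C

T = -92.4 °C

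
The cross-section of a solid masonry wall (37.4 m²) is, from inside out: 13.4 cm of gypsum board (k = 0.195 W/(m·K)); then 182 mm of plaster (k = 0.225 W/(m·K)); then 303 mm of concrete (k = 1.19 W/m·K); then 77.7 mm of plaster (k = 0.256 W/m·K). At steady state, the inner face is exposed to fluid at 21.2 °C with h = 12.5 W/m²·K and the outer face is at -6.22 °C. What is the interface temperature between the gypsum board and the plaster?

Series thermal resistances, inner to outer:
  R_conv,in = 1/(hA) = 1/(12.5·37.4) = 0.002139 K/W
  R_gypsum board = L/(kA) = 0.134/(0.195·37.4) = 0.01837 K/W
  R_plaster = L/(kA) = 0.182/(0.225·37.4) = 0.02163 K/W
  R_concrete = L/(kA) = 0.303/(1.19·37.4) = 0.006808 K/W
  R_plaster = L/(kA) = 0.0777/(0.256·37.4) = 0.008115 K/W
ΣR = 0.002139 + 0.01837 + 0.02163 + 0.006808 + 0.008115 = 0.05706 K/W
Q = ΔT/ΣR = (21.2 °C − -6.22 °C)/0.05706 = 480.5 W
From the inner boundary to the gypsum board/plaster interface, ΣR_partial = 0.02051 K/W.
T_interface = T_in − Q·ΣR_partial = 21.2 °C − (480.5)(0.02051) = 11.3 °C

T = 11.3 °C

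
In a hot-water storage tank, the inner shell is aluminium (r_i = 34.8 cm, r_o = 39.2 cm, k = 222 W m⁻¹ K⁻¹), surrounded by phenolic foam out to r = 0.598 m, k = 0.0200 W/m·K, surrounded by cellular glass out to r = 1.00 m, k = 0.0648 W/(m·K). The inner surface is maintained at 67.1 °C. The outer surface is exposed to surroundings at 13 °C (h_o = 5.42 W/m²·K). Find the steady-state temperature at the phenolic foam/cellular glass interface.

T = 23.5 °C

Resistance network (inner→outer):
  R_aluminium = (1/0.348 − 1/0.392)/(4πk) = 0.3225/(4π·222) = 1.156×10^-4 K/W
  R_phenolic foam = (1/0.392 − 1/0.598)/(4πk) = 0.8788/(4π·0.0200) = 3.497 K/W
  R_cellular glass = (1/0.598 − 1/1.00)/(4πk) = 0.6722/(4π·0.0648) = 0.8255 K/W
  R_conv,out = 1/(4πr²h) = 1/(4π·1.00²·5.42) = 0.01468 K/W
ΣR = 1.156×10^-4 + 3.497 + 0.8255 + 0.01468 = 4.337 K/W
Q = ΔT/ΣR = (67.1 °C − 13 °C)/4.337 = 12.47 W
From the inner boundary to the phenolic foam/cellular glass interface, ΣR_partial = 3.497 K/W.
T_interface = T_in − Q·ΣR_partial = 67.1 °C − (12.47)(3.497) = 23.5 °C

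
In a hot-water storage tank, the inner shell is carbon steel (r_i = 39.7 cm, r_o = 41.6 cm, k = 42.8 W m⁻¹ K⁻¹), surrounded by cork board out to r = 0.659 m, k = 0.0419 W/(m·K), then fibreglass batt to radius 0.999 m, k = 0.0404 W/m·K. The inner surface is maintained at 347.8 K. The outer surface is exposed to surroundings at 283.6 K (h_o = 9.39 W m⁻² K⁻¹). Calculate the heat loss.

Q = 23.7 W

Resistance network (inner→outer):
  R_carbon steel = (1/0.397 − 1/0.416)/(4πk) = 0.1150/(4π·42.8) = 2.139×10^-4 K/W
  R_cork board = (1/0.416 − 1/0.659)/(4πk) = 0.8864/(4π·0.0419) = 1.683 K/W
  R_fibreglass batt = (1/0.659 − 1/0.999)/(4πk) = 0.5164/(4π·0.0404) = 1.017 K/W
  R_conv,out = 1/(4πr²h) = 1/(4π·0.999²·9.39) = 0.008492 K/W
ΣR = 2.139×10^-4 + 1.683 + 1.017 + 0.008492 = 2.709 K/W
Q = ΔT/ΣR = (347.8 K − 283.6 K)/2.709 = 23.7 W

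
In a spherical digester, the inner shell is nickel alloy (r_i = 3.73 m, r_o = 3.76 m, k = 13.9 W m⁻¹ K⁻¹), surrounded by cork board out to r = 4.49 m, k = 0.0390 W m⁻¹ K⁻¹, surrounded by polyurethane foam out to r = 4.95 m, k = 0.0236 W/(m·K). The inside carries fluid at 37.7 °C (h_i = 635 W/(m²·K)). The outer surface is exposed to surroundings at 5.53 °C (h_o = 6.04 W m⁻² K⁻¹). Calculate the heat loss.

Q = 203 W

Treat each layer as a resistance in series:
  R_conv,in = 1/(4πr²h) = 1/(4π·3.73²·635) = 9.007×10^-6 K/W
  R_nickel alloy = (1/3.73 − 1/3.76)/(4πk) = 0.002139/(4π·13.9) = 1.225×10^-5 K/W
  R_cork board = (1/3.76 − 1/4.49)/(4πk) = 0.04324/(4π·0.0390) = 0.08823 K/W
  R_polyurethane foam = (1/4.49 − 1/4.95)/(4πk) = 0.02070/(4π·0.0236) = 0.06979 K/W
  R_conv,out = 1/(4πr²h) = 1/(4π·4.95²·6.04) = 5.377×10^-4 K/W
ΣR = 9.007×10^-6 + 1.225×10^-5 + 0.08823 + 0.06979 + 5.377×10^-4 = 0.1586 K/W
Q = ΔT/ΣR = (37.7 °C − 5.53 °C)/0.1586 = 203 W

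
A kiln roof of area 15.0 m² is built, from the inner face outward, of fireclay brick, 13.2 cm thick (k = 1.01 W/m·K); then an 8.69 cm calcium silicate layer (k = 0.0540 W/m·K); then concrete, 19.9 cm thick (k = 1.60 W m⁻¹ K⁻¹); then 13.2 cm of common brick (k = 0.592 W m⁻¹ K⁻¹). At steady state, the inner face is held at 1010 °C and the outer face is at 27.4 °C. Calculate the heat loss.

Treat each layer as a resistance in series:
  R_fireclay brick = L/(kA) = 0.132/(1.01·15.0) = 0.008713 K/W
  R_calcium silicate = L/(kA) = 0.0869/(0.0540·15.0) = 0.1073 K/W
  R_concrete = L/(kA) = 0.199/(1.60·15.0) = 0.008292 K/W
  R_common brick = L/(kA) = 0.132/(0.592·15.0) = 0.01486 K/W
ΣR = 0.008713 + 0.1073 + 0.008292 + 0.01486 = 0.1392 K/W
Q = ΔT/ΣR = (1010 °C − 27.4 °C)/0.1392 = 7060 W

Q = 7.06 kW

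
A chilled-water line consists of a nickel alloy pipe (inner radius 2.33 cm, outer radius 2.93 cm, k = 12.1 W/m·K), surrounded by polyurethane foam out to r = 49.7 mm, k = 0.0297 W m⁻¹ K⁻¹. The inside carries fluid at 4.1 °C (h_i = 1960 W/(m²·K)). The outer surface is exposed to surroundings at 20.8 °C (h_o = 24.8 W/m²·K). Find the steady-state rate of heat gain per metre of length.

Q' = 5.63 W/m

Resistance network (inner→outer):
  R'_conv,in = 1/(2πr h) = 1/(2π·0.0233·1960) = 0.003485 m·K/W
  R'_nickel alloy = ln(0.0293/0.0233)/(2πk) = 0.2291/(2π·12.1) = 0.003014 m·K/W
  R'_polyurethane foam = ln(0.0497/0.0293)/(2πk) = 0.5284/(2π·0.0297) = 2.832 m·K/W
  R'_conv,out = 1/(2πr h) = 1/(2π·0.0497·24.8) = 0.1291 m·K/W
ΣR = 0.003485 + 0.003014 + 2.832 + 0.1291 = 2.968 m·K/W
Q' = ΔT/ΣR = (4.1 °C − 20.8 °C)/2.968 = -5.63 W/m
(Negative Q' ⇒ heat flows inward; heat gain = 5.63 W/m.)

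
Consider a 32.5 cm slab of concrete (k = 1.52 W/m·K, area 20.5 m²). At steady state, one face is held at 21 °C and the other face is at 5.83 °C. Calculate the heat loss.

Q = kA·ΔT/L = 1.52 × 20.5 × |21 °C − 5.83 °C| / 0.325 = 1450 W

Q = 1450 W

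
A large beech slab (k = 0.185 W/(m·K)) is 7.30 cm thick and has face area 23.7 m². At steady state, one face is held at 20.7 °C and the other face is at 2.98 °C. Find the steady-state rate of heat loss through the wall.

Q = kA·ΔT/L = 0.185 × 23.7 × |20.7 °C − 2.98 °C| / 0.0730 = 1060 W

Q = 1060 W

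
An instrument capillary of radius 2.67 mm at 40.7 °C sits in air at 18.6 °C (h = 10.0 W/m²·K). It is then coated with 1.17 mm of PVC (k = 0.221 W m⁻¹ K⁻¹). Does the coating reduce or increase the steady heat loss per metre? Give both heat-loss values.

increases: 3.71 → 5.02 W/m

Critical radius for a cylinder: r_cr = k/h = 0.0221 m = 2.21 cm.
Outer radius after coating: r₂ = 0.00267 + 0.00117 = 0.00384 m.
Since r₁ < r_cr and r₂ ≤ r_cr, the coating moves toward the maximum at r_cr — heat loss rises.
Bare: R = 1/(2πr₁h) = 5.961 m·K/W; Q = 22.1/5.961 = 3.71 W/m.
Coated: R = R_cond + R_conv = 4.406 m·K/W; Q = 22.1/4.406 = 5.02 W/m.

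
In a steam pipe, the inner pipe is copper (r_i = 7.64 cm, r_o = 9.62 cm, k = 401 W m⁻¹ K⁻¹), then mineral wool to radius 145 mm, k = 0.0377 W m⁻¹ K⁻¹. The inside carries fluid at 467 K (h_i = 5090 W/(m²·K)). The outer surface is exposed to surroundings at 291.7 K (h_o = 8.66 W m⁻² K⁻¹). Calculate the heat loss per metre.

Q' = 94.3 W/m

Resistance network (inner→outer):
  R'_conv,in = 1/(2πr h) = 1/(2π·0.0764·5090) = 4.093×10^-4 m·K/W
  R'_copper = ln(0.0962/0.0764)/(2πk) = 0.2304/(2π·401) = 9.146×10^-5 m·K/W
  R'_mineral wool = ln(0.145/0.0962)/(2πk) = 0.4103/(2π·0.0377) = 1.732 m·K/W
  R'_conv,out = 1/(2πr h) = 1/(2π·0.145·8.66) = 0.1267 m·K/W
ΣR = 4.093×10^-4 + 9.146×10^-5 + 1.732 + 0.1267 = 1.859 m·K/W
Q' = ΔT/ΣR = (467 K − 291.7 K)/1.859 = 94.3 W/m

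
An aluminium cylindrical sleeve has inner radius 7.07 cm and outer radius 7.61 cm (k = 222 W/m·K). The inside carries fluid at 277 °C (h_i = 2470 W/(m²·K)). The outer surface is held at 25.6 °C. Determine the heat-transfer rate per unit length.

Q' = 261 kW/m

Treat each layer as a resistance in series:
  R'_conv,in = 1/(2πr h) = 1/(2π·0.0707·2470) = 9.114×10^-4 m·K/W
  R'_aluminium = ln(0.0761/0.0707)/(2πk) = 0.07360/(2π·222) = 5.277×10^-5 m·K/W
ΣR = 9.114×10^-4 + 5.277×10^-5 = 9.642×10^-4 m·K/W
Q' = ΔT/ΣR = (277 °C − 25.6 °C)/9.642×10^-4 = 2.61×10^5 W/m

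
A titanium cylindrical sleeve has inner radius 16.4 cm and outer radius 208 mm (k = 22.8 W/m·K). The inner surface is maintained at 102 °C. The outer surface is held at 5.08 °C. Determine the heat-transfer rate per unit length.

Q' = 58400 W/m

Q' = 2πk·ΔT/ln(r₂/r₁) = 2π × 22.8 × 96.92 / ln(0.208/0.164) = 58400 W/m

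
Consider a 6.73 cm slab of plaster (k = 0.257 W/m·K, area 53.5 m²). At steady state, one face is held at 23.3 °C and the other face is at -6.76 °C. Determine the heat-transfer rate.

Q = kA·ΔT/L = 0.257 × 53.5 × |23.3 °C − -6.76 °C| / 0.0673 = 6140 W

Q = 6.14 kW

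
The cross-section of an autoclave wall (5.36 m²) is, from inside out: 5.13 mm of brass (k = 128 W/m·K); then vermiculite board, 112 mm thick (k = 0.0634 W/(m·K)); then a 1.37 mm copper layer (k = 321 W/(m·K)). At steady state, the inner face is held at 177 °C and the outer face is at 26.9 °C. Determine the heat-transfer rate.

Q = 455 W

Series thermal resistances, inner to outer:
  R_brass = L/(kA) = 0.00513/(128·5.36) = 7.477×10^-6 K/W
  R_vermiculite board = L/(kA) = 0.112/(0.0634·5.36) = 0.3296 K/W
  R_copper = L/(kA) = 0.00137/(321·5.36) = 7.963×10^-7 K/W
ΣR = 7.477×10^-6 + 0.3296 + 7.963×10^-7 = 0.3296 K/W
Q = ΔT/ΣR = (177 °C − 26.9 °C)/0.3296 = 455 W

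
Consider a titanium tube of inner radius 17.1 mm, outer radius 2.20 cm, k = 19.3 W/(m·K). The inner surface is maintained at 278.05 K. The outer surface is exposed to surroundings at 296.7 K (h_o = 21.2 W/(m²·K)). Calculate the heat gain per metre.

Series thermal resistances, inner to outer:
  R'_titanium = ln(0.0220/0.0171)/(2πk) = 0.2520/(2π·19.3) = 0.002078 m·K/W
  R'_conv,out = 1/(2πr h) = 1/(2π·0.0220·21.2) = 0.3412 m·K/W
ΣR = 0.002078 + 0.3412 = 0.3433 m·K/W
Q' = ΔT/ΣR = (278.05 K − 296.7 K)/0.3433 = -54.3 W/m
(Negative Q' ⇒ heat flows inward; heat gain = 54.3 W/m.)

Q' = 54.3 W/m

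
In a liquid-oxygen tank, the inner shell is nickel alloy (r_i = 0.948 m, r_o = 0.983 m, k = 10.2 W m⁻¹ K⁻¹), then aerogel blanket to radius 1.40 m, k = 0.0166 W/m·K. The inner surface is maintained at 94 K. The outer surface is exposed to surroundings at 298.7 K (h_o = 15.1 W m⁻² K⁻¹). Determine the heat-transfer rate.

Q = 141 W

Treat each layer as a resistance in series:
  R_nickel alloy = (1/0.948 − 1/0.983)/(4πk) = 0.03756/(4π·10.2) = 2.930×10^-4 K/W
  R_aerogel blanket = (1/0.983 − 1/1.40)/(4πk) = 0.3030/(4π·0.0166) = 1.453 K/W
  R_conv,out = 1/(4πr²h) = 1/(4π·1.40²·15.1) = 0.002689 K/W
ΣR = 2.930×10^-4 + 1.453 + 0.002689 = 1.456 K/W
Q = ΔT/ΣR = (94 K − 298.7 K)/1.456 = -141 W
(Negative Q ⇒ heat flows inward; heat gain = 141 W.)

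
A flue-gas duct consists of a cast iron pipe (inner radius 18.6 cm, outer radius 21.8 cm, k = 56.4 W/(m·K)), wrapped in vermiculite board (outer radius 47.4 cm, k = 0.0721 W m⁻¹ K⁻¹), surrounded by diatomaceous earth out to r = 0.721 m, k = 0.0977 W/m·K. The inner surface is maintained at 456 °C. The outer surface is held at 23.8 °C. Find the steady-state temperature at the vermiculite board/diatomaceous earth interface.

Treat each layer as a resistance in series:
  R'_cast iron = ln(0.218/0.186)/(2πk) = 0.1587/(2π·56.4) = 4.480×10^-4 m·K/W
  R'_vermiculite board = ln(0.474/0.218)/(2πk) = 0.7767/(2π·0.0721) = 1.715 m·K/W
  R'_diatomaceous earth = ln(0.721/0.474)/(2πk) = 0.4194/(2π·0.0977) = 0.6833 m·K/W
ΣR = 4.480×10^-4 + 1.715 + 0.6833 = 2.399 m·K/W
Q' = ΔT/ΣR = (456 °C − 23.8 °C)/2.399 = 180.2 W/m
From the inner boundary to the vermiculite board/diatomaceous earth interface, ΣR_partial = 1.715 m·K/W.
T_interface = T_in − Q'·ΣR_partial = 456 °C − (180.2)(1.715) = 147 °C

T = 147 °C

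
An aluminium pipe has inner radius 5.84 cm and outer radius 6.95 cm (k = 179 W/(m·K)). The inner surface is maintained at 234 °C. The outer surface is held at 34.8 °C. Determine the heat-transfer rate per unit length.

Q' = 1.29×10^6 W/m

Q' = 2πk·ΔT/ln(r₂/r₁) = 2π × 179 × 199.2 / ln(0.0695/0.0584) = 1.29×10^6 W/m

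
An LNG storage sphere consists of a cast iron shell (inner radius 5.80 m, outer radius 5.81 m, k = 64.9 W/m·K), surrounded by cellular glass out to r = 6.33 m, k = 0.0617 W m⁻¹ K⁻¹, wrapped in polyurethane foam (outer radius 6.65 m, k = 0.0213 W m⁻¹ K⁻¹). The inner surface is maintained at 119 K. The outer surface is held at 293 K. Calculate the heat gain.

Treat each layer as a resistance in series:
  R_cast iron = (1/5.80 − 1/5.81)/(4πk) = 2.968×10^-4/(4π·64.9) = 3.639×10^-7 K/W
  R_cellular glass = (1/5.81 − 1/6.33)/(4πk) = 0.01414/(4π·0.0617) = 0.01824 K/W
  R_polyurethane foam = (1/6.33 − 1/6.65)/(4πk) = 0.007602/(4π·0.0213) = 0.02840 K/W
ΣR = 3.639×10^-7 + 0.01824 + 0.02840 = 0.04664 K/W
Q = ΔT/ΣR = (119 K − 293 K)/0.04664 = -3730 W
(Negative Q ⇒ heat flows inward; heat gain = 3730 W.)

Q = 3.73 kW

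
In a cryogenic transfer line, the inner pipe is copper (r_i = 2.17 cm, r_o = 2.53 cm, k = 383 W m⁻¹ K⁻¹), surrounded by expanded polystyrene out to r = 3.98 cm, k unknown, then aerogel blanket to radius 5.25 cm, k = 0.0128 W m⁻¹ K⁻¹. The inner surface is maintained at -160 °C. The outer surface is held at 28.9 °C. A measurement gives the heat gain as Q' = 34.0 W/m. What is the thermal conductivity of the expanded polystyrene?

k = 0.0341 W/m·K

ΣR = ΔT/Q' = |-160 − 28.9|/34.0 = 5.556 m·K/W
Known resistances:
  R'_copper = ln(0.0253/0.0217)/(2πk) = 0.1535/(2π·383) = 6.378×10^-5 m·K/W
  R'_aerogel blanket = ln(0.0525/0.0398)/(2πk) = 0.2769/(2π·0.0128) = 3.444 m·K/W
R_expanded polystyrene = ΣR − ΣR_known = 5.556 − 3.444 = 2.112 m·K/W
ln(r₂/r₁)/(2πk) = 2.112 ⇒ k = 0.4531/(2π·2.112) = 0.0341 W/m·K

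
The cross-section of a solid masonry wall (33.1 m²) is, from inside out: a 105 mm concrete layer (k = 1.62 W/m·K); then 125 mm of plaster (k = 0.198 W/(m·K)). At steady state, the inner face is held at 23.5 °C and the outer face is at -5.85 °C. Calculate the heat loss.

Treat each layer as a resistance in series:
  R_concrete = L/(kA) = 0.105/(1.62·33.1) = 0.001958 K/W
  R_plaster = L/(kA) = 0.125/(0.198·33.1) = 0.01907 K/W
ΣR = 0.001958 + 0.01907 = 0.02103 K/W
Q = ΔT/ΣR = (23.5 °C − -5.85 °C)/0.02103 = 1400 W

Q = 1400 W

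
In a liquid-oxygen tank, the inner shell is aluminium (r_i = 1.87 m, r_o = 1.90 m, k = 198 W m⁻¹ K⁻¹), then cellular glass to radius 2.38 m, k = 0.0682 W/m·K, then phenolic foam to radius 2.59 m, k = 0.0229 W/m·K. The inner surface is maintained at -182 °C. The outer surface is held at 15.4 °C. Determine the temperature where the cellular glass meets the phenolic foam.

T = -81.1 °C

Series thermal resistances, inner to outer:
  R_aluminium = (1/1.87 − 1/1.90)/(4πk) = 0.008444/(4π·198) = 3.394×10^-6 K/W
  R_cellular glass = (1/1.90 − 1/2.38)/(4πk) = 0.1061/(4π·0.0682) = 0.1239 K/W
  R_phenolic foam = (1/2.38 − 1/2.59)/(4πk) = 0.03407/(4π·0.0229) = 0.1184 K/W
ΣR = 3.394×10^-6 + 0.1239 + 0.1184 = 0.2423 K/W
Q = ΔT/ΣR = (-182 °C − 15.4 °C)/0.2423 = -814.7 W
From the inner boundary to the cellular glass/phenolic foam interface, ΣR_partial = 0.1239 K/W.
T_interface = T_in − Q·ΣR_partial = -182 °C − (-814.7)(0.1239) = -81.1 °C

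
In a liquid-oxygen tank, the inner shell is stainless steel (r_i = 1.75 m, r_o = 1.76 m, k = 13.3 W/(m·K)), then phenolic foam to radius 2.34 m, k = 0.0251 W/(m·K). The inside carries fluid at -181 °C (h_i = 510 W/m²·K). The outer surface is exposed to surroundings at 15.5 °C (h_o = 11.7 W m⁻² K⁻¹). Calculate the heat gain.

Treat each layer as a resistance in series:
  R_conv,in = 1/(4πr²h) = 1/(4π·1.75²·510) = 5.095×10^-5 K/W
  R_stainless steel = (1/1.75 − 1/1.76)/(4πk) = 0.003247/(4π·13.3) = 1.943×10^-5 K/W
  R_phenolic foam = (1/1.76 − 1/2.34)/(4πk) = 0.1408/(4π·0.0251) = 0.4465 K/W
  R_conv,out = 1/(4πr²h) = 1/(4π·2.34²·11.7) = 0.001242 K/W
ΣR = 5.095×10^-5 + 1.943×10^-5 + 0.4465 + 0.001242 = 0.4478 K/W
Q = ΔT/ΣR = (-181 °C − 15.5 °C)/0.4478 = -439 W
(Negative Q ⇒ heat flows inward; heat gain = 439 W.)

Q = 439 W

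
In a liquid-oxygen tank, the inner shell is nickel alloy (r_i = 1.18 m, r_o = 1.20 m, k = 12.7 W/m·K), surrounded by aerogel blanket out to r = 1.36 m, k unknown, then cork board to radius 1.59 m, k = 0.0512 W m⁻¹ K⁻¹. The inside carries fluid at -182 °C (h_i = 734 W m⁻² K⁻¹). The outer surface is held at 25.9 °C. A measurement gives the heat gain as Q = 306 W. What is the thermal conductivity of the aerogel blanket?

k = 0.0152 W/m·K

ΣR = ΔT/Q = |-182 − 25.9|/306 = 0.6794 K/W
Known resistances:
  R_conv,in = 1/(4πr²h) = 1/(4π·1.18²·734) = 7.786×10^-5 K/W
  R_nickel alloy = (1/1.18 − 1/1.20)/(4πk) = 0.01412/(4π·12.7) = 8.850×10^-5 K/W
  R_cork board = (1/1.36 − 1/1.59)/(4πk) = 0.1064/(4π·0.0512) = 0.1653 K/W
R_aerogel blanket = ΣR − ΣR_known = 0.6794 − 0.1655 = 0.5139 K/W
(1/r₁−1/r₂)/(4πk) = 0.5139 ⇒ k = 0.09804/(4π·0.5139) = 0.0152 W/m·K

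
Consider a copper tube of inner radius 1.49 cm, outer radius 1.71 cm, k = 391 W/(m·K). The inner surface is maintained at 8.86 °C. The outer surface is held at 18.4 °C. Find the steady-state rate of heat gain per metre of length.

Q' = 1.70×10^5 W/m

Q' = 2πk·ΔT/ln(r₂/r₁) = 2π × 391 × 9.54 / ln(0.0171/0.0149) = 1.70×10^5 W/m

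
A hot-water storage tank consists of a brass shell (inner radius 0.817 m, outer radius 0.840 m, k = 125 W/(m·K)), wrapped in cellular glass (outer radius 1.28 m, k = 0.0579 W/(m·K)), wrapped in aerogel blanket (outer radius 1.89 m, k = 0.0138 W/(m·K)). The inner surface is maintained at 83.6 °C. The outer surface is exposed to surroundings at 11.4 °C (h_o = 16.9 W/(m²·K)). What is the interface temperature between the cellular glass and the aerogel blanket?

T = 63.5 °C

Resistance network (inner→outer):
  R_brass = (1/0.817 − 1/0.840)/(4πk) = 0.03351/(4π·125) = 2.134×10^-5 K/W
  R_cellular glass = (1/0.840 − 1/1.28)/(4πk) = 0.4092/(4π·0.0579) = 0.5624 K/W
  R_aerogel blanket = (1/1.28 − 1/1.89)/(4πk) = 0.2521/(4π·0.0138) = 1.454 K/W
  R_conv,out = 1/(4πr²h) = 1/(4π·1.89²·16.9) = 0.001318 K/W
ΣR = 2.134×10^-5 + 0.5624 + 1.454 + 0.001318 = 2.018 K/W
Q = ΔT/ΣR = (83.6 °C − 11.4 °C)/2.018 = 35.78 W
From the inner boundary to the cellular glass/aerogel blanket interface, ΣR_partial = 0.5624 K/W.
T_interface = T_in − Q·ΣR_partial = 83.6 °C − (35.78)(0.5624) = 63.5 °C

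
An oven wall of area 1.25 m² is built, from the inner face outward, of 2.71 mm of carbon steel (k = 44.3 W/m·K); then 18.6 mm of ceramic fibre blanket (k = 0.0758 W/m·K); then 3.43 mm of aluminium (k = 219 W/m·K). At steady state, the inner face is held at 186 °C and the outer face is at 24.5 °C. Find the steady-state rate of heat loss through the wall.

Q = 822 W

Series thermal resistances, inner to outer:
  R_carbon steel = L/(kA) = 0.00271/(44.3·1.25) = 4.894×10^-5 K/W
  R_ceramic fibre blanket = L/(kA) = 0.0186/(0.0758·1.25) = 0.1963 K/W
  R_aluminium = L/(kA) = 0.00343/(219·1.25) = 1.253×10^-5 K/W
ΣR = 4.894×10^-5 + 0.1963 + 1.253×10^-5 = 0.1964 K/W
Q = ΔT/ΣR = (186 °C − 24.5 °C)/0.1964 = 822 W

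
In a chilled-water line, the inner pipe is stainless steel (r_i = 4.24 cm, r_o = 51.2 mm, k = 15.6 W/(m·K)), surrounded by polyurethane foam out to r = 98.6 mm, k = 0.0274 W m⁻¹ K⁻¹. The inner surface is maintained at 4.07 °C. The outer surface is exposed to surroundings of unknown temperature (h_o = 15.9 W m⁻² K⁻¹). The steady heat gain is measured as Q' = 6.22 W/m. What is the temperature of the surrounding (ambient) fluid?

T_out = 28.4 °C

Sum the resistances:
  R'_stainless steel = ln(0.0512/0.0424)/(2πk) = 0.1886/(2π·15.6) = 0.001924 m·K/W
  R'_polyurethane foam = ln(0.0986/0.0512)/(2πk) = 0.6553/(2π·0.0274) = 3.807 m·K/W
  R'_conv,out = 1/(2πr h) = 1/(2π·0.0986·15.9) = 0.1015 m·K/W
ΣR = 3.910 m·K/W
ΔT = Q'·ΣR = 6.22 × 3.910 = 24.32 K
Heat flows inward, so T_out = T_in + ΔT = 4.07 + 24.32 = 28.4 °C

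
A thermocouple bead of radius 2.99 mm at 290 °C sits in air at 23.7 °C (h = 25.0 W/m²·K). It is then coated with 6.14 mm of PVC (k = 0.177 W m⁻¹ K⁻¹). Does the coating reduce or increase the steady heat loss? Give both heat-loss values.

increases: 0.748 → 1.91 W

Critical radius for a sphere: r_cr = 2k/h = 0.0142 m = 1.42 cm.
Outer radius after coating: r₂ = 0.00299 + 0.00614 = 0.00913 m.
Since r₁ < r_cr and r₂ ≤ r_cr, the coating moves toward the maximum at r_cr — heat loss rises.
Bare: R = 1/(4πr₁²h) = 356.0 K/W; Q = 266.3/356.0 = 0.748 W.
Coated: R = R_cond + R_conv = 139.3 K/W; Q = 266.3/139.3 = 1.91 W.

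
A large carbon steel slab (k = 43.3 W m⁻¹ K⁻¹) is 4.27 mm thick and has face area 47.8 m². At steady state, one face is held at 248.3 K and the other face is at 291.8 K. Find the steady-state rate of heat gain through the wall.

Q = 21100 kW

Q = kA·ΔT/L = 43.3 × 47.8 × |248.3 K − 291.8 K| / 0.00427 = 2.11×10^7 W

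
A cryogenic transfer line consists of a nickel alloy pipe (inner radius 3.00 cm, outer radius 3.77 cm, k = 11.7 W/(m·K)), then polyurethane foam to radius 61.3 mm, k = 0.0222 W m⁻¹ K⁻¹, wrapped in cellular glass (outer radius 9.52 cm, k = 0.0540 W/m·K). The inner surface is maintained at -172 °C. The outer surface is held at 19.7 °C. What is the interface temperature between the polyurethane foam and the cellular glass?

Resistance network (inner→outer):
  R'_nickel alloy = ln(0.0377/0.0300)/(2πk) = 0.2285/(2π·11.7) = 0.003108 m·K/W
  R'_polyurethane foam = ln(0.0613/0.0377)/(2πk) = 0.4861/(2π·0.0222) = 3.485 m·K/W
  R'_cellular glass = ln(0.0952/0.0613)/(2πk) = 0.4402/(2π·0.0540) = 1.297 m·K/W
ΣR = 0.003108 + 3.485 + 1.297 = 4.785 m·K/W
Q' = ΔT/ΣR = (-172 °C − 19.7 °C)/4.785 = -40.06 W/m
From the inner boundary to the polyurethane foam/cellular glass interface, ΣR_partial = 3.488 m·K/W.
T_interface = T_in − Q'·ΣR_partial = -172 °C − (-40.06)(3.488) = -32.3 °C

T = -32.3 °C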